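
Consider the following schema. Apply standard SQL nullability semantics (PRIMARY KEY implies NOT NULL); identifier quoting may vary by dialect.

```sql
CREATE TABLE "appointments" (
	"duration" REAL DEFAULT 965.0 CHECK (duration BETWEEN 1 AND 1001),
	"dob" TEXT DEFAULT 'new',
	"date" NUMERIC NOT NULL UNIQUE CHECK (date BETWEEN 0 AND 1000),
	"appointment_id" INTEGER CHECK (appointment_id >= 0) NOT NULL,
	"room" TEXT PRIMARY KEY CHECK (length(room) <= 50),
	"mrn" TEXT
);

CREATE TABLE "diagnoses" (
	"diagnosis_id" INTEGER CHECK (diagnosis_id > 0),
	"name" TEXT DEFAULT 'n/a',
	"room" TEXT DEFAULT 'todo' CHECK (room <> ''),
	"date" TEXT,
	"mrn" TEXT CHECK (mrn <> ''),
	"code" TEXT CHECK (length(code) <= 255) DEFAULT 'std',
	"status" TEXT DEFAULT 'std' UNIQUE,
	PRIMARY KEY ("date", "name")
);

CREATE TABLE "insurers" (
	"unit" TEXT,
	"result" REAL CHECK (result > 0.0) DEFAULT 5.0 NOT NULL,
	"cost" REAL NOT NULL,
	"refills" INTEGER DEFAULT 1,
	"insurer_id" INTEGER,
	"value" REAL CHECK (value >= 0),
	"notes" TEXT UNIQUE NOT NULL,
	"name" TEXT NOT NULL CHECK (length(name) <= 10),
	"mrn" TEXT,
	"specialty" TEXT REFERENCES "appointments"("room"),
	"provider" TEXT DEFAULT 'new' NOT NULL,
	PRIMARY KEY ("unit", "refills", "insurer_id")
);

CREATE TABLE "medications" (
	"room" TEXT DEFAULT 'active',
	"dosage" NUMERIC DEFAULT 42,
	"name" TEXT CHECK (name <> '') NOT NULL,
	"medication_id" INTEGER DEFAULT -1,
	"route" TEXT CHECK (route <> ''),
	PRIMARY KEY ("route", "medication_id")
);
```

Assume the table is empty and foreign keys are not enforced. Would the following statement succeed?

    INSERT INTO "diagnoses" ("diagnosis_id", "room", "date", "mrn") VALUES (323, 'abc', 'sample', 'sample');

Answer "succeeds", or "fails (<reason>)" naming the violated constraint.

succeeds

NOT NULL columns: date is supplied; name defaults to 'n/a'.
CHECK constraints: 323 satisfies (diagnosis_id > 0); 'abc' satisfies (room <> ''); 'sample' satisfies (mrn <> '').
No constraint is violated.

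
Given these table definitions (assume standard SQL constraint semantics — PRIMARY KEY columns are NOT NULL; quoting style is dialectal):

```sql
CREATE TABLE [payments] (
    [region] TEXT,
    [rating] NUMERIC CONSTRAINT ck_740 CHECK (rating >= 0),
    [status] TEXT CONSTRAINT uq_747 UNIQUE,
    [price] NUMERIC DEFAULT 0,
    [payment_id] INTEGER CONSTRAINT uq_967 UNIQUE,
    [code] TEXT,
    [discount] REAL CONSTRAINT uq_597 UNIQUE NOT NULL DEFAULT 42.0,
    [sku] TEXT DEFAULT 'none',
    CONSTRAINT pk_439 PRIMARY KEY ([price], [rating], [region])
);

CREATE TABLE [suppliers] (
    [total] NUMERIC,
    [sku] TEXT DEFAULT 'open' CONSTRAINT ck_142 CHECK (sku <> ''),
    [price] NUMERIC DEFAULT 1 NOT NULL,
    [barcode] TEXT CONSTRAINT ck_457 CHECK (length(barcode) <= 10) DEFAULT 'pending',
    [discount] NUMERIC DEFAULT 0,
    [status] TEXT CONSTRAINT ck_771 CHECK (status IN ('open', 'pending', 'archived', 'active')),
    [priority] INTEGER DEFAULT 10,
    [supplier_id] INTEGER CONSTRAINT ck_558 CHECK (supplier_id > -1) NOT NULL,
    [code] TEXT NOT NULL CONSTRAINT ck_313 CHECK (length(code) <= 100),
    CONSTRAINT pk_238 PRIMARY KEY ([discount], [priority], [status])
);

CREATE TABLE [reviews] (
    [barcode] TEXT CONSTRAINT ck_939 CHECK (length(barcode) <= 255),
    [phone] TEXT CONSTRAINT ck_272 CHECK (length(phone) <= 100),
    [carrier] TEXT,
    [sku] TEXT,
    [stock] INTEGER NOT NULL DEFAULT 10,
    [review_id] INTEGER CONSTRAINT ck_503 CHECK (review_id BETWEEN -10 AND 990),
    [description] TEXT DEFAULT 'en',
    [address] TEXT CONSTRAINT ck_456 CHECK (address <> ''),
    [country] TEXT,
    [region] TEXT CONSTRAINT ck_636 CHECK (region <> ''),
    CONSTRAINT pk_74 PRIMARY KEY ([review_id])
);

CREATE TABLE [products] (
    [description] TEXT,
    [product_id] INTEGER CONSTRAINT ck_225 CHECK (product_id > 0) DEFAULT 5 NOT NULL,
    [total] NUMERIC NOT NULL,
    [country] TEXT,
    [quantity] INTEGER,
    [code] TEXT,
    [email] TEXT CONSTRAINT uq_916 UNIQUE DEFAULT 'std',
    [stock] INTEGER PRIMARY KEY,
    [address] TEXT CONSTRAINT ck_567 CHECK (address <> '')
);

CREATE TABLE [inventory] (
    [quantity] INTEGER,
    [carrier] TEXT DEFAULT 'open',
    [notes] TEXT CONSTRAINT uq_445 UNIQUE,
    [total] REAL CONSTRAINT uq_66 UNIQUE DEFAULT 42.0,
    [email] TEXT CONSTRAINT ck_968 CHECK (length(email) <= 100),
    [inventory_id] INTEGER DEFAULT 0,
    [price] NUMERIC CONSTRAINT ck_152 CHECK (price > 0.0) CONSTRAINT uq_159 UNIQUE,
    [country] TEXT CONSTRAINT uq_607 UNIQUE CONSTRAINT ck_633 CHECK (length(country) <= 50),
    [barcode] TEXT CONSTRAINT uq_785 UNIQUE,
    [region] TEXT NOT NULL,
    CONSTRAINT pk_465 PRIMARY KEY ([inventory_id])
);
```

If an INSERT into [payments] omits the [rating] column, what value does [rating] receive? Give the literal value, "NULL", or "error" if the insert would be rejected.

rating has no DEFAULT clause.
Omitting it would insert NULL, but it is part of the PRIMARY KEY, so the INSERT fails.

error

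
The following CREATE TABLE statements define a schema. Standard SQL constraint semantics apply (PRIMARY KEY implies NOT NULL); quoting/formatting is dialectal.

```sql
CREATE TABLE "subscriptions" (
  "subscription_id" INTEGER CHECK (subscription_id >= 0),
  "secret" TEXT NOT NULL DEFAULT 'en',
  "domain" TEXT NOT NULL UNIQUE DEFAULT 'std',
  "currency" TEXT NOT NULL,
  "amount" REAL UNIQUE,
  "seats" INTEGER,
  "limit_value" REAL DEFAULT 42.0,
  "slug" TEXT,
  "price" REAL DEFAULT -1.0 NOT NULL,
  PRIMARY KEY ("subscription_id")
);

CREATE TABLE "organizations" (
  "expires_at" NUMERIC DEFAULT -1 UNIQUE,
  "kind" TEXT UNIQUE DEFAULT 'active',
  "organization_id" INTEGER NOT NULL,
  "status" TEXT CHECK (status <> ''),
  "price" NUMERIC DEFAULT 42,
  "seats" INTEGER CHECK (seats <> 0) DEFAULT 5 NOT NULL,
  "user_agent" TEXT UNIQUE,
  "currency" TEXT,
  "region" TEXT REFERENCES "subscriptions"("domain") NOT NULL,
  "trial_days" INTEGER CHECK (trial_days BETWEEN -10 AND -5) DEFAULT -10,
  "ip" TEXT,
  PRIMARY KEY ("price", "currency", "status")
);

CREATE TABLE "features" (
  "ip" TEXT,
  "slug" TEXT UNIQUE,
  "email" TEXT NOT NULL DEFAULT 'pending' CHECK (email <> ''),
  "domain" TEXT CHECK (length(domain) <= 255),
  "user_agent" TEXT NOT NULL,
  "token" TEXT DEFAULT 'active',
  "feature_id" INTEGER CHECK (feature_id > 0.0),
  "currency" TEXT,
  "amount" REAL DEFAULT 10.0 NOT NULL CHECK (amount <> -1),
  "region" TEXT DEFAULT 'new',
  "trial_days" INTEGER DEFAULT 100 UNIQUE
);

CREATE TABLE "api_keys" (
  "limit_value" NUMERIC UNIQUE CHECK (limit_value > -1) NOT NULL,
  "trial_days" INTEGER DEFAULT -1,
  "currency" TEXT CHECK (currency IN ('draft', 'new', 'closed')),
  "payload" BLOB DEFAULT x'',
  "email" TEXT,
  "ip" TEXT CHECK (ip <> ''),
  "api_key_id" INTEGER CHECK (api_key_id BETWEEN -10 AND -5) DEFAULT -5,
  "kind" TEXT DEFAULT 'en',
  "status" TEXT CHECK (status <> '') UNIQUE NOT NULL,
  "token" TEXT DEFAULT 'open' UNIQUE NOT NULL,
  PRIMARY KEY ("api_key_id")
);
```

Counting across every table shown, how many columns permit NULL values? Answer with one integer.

subscriptions: 4 nullable (amount, seats, limit_value, slug — PK (subscription_id) and explicit NOT NULL columns excluded).
organizations: 5 nullable (expires_at, kind, user_agent, trial_days, ip — PK (price, currency, status) and explicit NOT NULL columns excluded).
features: 8 nullable (ip, slug, domain, token, feature_id, currency, region, trial_days — PK none and explicit NOT NULL columns excluded).
api_keys: 6 nullable (trial_days, currency, payload, email, ip, kind — PK (api_key_id) and explicit NOT NULL columns excluded).
Total: 4 + 5 + 8 + 6 = 23.

23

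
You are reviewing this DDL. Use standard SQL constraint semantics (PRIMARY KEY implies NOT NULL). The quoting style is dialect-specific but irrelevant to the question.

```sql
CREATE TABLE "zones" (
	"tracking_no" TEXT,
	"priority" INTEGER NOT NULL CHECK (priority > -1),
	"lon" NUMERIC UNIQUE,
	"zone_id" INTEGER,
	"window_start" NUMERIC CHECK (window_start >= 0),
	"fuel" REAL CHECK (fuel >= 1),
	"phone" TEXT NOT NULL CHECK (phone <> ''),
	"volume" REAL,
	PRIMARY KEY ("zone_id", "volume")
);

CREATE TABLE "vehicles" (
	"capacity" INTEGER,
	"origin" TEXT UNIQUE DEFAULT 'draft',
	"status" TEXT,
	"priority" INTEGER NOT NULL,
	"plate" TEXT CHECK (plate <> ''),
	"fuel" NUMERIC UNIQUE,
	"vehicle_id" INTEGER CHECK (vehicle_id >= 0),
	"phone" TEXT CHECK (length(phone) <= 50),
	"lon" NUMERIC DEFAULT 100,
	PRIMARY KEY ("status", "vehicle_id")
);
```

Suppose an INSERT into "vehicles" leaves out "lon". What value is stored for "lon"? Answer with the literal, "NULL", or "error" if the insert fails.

100

lon has an explicit DEFAULT 100.
When the column is omitted from an INSERT, that default is used.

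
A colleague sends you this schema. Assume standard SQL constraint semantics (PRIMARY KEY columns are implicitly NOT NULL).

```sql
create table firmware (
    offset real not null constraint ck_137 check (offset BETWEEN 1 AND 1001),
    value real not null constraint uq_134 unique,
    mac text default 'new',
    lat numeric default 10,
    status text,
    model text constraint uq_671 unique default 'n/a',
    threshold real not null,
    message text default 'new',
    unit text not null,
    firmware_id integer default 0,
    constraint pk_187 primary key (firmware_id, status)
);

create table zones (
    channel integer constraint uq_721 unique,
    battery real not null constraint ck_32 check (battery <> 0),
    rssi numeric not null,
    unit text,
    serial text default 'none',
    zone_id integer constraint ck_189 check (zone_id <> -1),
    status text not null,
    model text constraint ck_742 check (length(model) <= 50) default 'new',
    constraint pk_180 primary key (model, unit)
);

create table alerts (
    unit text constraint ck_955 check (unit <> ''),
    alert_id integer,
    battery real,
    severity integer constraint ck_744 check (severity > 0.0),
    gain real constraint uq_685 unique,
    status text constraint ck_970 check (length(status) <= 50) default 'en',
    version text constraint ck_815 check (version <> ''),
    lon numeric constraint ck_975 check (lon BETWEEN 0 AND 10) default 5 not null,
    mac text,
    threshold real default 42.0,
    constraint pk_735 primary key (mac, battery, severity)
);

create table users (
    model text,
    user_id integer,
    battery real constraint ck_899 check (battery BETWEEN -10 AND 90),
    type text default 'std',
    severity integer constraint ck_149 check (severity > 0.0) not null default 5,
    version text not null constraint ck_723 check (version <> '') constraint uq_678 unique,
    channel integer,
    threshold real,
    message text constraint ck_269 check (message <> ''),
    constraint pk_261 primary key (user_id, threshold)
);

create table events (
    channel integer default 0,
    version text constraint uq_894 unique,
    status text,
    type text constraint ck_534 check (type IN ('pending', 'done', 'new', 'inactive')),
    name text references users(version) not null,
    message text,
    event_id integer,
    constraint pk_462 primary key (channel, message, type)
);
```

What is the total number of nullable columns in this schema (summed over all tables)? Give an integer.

firmware: 4 nullable (mac, lat, model, message — PK (firmware_id, status) and explicit NOT NULL columns excluded).
zones: 3 nullable (channel, serial, zone_id — PK (model, unit) and explicit NOT NULL columns excluded).
alerts: 6 nullable (unit, alert_id, gain, status, version, threshold — PK (mac, battery, severity) and explicit NOT NULL columns excluded).
users: 5 nullable (model, battery, type, channel, message — PK (user_id, threshold) and explicit NOT NULL columns excluded).
events: 3 nullable (version, status, event_id — PK (channel, message, type) and explicit NOT NULL columns excluded).
Total: 4 + 3 + 6 + 5 + 3 = 21.

21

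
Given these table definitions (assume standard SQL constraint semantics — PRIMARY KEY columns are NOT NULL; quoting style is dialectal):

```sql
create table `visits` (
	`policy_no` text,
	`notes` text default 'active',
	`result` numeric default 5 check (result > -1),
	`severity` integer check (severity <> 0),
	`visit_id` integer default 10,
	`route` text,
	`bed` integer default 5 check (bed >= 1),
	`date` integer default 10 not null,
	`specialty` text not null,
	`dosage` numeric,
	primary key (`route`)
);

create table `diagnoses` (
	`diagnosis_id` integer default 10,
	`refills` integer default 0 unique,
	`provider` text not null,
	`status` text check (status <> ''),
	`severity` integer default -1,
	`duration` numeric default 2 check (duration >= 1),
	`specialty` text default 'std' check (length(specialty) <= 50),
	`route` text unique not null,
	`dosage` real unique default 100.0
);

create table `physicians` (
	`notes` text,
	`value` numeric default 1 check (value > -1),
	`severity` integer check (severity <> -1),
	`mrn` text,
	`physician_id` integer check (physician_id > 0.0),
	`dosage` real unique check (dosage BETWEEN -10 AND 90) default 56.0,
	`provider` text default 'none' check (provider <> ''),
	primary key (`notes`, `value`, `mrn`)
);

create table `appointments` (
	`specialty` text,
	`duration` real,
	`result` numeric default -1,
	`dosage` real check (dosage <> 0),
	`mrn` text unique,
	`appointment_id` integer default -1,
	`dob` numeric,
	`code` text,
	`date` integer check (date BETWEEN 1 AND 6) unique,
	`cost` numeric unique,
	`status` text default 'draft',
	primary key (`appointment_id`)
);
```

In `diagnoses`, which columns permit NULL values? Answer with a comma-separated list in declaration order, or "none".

diagnosis_id, refills, status, severity, duration, specialty, dosage

- diagnosis_id: DEFAULT only fills an omitted column; an explicit NULL is still allowed → nullable.
- refills: UNIQUE does not imply NOT NULL → nullable.
- provider: declared NOT NULL → not nullable.
- status: CHECK does not forbid NULL (a CHECK constraint passes when its expression is NULL) → nullable.
- severity: DEFAULT only fills an omitted column; an explicit NULL is still allowed → nullable.
- duration: CHECK does not forbid NULL (a CHECK constraint passes when its expression is NULL) → nullable.
- specialty: CHECK does not forbid NULL (a CHECK constraint passes when its expression is NULL) → nullable.
- route: declared NOT NULL → not nullable.
- dosage: UNIQUE does not imply NOT NULL → nullable.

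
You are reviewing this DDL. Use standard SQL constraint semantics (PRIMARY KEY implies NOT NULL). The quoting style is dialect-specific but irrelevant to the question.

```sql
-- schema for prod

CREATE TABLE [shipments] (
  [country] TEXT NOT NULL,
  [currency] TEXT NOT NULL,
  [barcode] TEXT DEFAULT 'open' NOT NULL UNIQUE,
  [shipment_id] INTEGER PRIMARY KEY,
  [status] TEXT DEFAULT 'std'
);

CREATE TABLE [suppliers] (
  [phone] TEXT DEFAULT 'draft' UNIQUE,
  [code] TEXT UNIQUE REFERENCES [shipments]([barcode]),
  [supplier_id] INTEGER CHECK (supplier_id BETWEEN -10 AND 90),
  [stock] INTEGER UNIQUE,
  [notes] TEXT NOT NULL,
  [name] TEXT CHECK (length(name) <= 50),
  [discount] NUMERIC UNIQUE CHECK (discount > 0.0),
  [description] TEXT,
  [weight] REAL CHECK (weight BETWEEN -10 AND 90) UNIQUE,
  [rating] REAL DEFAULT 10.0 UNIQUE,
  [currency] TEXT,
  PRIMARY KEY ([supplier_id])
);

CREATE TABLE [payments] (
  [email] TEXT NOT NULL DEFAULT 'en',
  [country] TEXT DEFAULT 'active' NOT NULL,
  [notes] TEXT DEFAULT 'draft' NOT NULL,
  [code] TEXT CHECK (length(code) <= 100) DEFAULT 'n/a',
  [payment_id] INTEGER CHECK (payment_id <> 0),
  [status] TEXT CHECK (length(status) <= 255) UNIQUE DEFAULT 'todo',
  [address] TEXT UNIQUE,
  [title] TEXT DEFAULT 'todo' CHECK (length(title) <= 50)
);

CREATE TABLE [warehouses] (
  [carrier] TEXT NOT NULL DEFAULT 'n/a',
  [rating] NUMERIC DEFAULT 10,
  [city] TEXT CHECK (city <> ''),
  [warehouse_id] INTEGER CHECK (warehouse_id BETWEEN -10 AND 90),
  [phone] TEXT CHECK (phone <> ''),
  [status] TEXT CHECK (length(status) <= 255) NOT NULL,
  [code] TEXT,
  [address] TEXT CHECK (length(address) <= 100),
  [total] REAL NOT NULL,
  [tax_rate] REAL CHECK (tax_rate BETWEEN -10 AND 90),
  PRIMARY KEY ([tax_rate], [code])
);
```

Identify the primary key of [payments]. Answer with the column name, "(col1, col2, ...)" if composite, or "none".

No column is declared PRIMARY KEY inline, and there is no table-level PRIMARY KEY clause in payments.

none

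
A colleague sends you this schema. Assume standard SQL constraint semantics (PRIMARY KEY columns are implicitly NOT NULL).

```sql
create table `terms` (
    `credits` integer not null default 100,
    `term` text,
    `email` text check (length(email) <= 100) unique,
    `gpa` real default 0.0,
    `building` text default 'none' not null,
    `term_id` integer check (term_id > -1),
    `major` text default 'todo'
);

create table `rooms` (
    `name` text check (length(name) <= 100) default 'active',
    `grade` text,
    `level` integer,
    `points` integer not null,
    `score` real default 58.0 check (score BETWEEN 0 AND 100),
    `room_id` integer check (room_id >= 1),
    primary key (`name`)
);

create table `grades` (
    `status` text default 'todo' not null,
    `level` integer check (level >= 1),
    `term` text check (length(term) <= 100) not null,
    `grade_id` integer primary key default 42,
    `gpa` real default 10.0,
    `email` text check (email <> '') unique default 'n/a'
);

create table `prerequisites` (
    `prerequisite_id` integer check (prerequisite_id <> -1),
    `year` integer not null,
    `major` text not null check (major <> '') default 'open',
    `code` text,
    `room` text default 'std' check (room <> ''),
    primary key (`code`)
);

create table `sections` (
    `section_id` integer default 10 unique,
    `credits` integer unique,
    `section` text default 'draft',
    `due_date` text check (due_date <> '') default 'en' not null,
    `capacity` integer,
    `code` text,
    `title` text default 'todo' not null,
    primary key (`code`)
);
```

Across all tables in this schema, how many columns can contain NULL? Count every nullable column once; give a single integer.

18

terms: 5 nullable (term, email, gpa, term_id, major — PK none and explicit NOT NULL columns excluded).
rooms: 4 nullable (grade, level, score, room_id — PK (name) and explicit NOT NULL columns excluded).
grades: 3 nullable (level, gpa, email — PK (grade_id) and explicit NOT NULL columns excluded).
prerequisites: 2 nullable (prerequisite_id, room — PK (code) and explicit NOT NULL columns excluded).
sections: 4 nullable (section_id, credits, section, capacity — PK (code) and explicit NOT NULL columns excluded).
Total: 5 + 4 + 3 + 2 + 4 = 18.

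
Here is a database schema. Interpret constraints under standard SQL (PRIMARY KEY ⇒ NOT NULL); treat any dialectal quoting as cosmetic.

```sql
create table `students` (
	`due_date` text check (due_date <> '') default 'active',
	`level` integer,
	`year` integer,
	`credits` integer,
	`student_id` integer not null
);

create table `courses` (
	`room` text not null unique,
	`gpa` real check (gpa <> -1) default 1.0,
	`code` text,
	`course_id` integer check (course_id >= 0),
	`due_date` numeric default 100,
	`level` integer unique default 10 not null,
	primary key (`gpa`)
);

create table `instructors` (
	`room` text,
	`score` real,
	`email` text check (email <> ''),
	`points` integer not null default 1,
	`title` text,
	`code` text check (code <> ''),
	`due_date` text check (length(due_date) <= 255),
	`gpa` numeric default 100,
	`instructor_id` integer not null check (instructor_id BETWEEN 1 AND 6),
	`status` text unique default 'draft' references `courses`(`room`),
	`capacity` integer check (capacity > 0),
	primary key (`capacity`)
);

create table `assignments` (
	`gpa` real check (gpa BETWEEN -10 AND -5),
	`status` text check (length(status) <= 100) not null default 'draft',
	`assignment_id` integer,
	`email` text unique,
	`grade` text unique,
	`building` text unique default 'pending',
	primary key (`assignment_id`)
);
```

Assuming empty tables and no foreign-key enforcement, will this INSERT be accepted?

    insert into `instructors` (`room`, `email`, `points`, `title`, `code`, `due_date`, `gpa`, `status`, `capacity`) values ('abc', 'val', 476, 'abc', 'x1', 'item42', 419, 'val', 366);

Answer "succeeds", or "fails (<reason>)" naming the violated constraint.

fails (NOT NULL on instructor_id)

instructor_id is omitted from the column list and has no DEFAULT, so it would receive NULL.
But instructor_id is declared NOT NULL.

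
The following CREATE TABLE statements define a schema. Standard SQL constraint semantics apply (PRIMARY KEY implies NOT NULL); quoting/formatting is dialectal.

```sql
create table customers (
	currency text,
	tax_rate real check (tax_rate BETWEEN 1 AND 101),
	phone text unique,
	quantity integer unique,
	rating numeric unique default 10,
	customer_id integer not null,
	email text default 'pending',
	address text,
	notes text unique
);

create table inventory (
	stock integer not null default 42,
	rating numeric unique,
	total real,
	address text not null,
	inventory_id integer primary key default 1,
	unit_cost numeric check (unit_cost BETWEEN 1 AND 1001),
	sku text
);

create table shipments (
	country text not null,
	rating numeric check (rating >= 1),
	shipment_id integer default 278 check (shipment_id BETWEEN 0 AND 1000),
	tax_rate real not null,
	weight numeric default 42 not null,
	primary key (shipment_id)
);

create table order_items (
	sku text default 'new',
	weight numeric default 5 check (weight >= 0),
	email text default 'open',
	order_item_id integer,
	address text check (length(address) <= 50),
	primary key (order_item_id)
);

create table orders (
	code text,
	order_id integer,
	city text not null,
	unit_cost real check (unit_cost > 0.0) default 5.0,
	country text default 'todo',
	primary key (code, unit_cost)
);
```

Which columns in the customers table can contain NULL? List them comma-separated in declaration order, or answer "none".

currency, tax_rate, phone, quantity, rating, email, address, notes

- currency: no NOT NULL constraint applies → nullable.
- tax_rate: CHECK does not forbid NULL (a CHECK constraint passes when its expression is NULL) → nullable.
- phone: UNIQUE does not imply NOT NULL → nullable.
- quantity: UNIQUE does not imply NOT NULL → nullable.
- rating: UNIQUE does not imply NOT NULL → nullable.
- customer_id: declared NOT NULL → not nullable.
- email: DEFAULT only fills an omitted column; an explicit NULL is still allowed → nullable.
- address: no NOT NULL constraint applies → nullable.
- notes: UNIQUE does not imply NOT NULL → nullable.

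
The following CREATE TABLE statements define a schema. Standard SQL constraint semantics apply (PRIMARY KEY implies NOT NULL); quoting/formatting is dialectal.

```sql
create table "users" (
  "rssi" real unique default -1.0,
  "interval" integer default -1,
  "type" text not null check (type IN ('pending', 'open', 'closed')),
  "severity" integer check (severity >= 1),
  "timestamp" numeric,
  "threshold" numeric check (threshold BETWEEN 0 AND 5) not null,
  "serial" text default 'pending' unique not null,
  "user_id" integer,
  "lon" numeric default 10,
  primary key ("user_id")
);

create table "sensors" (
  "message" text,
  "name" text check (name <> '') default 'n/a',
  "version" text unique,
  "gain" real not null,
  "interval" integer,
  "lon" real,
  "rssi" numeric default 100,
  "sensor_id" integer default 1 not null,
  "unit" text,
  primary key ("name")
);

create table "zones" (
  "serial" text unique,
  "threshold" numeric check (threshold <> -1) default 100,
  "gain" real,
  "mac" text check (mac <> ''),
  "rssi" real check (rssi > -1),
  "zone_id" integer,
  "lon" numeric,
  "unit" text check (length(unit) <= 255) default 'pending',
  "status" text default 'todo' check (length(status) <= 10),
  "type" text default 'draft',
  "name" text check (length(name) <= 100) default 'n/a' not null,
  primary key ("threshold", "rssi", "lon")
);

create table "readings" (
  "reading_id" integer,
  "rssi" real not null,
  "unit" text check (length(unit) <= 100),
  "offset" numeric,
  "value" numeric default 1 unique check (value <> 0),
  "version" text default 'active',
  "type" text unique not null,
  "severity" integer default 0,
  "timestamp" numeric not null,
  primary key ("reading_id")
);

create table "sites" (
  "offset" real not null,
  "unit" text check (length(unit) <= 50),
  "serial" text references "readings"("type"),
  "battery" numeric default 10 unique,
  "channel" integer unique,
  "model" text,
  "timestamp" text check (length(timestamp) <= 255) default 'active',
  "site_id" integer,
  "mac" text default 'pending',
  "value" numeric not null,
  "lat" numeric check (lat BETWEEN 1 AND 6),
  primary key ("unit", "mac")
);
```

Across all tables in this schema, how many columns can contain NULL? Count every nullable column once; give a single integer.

users: 5 nullable (rssi, interval, severity, timestamp, lon — PK (user_id) and explicit NOT NULL columns excluded).
sensors: 6 nullable (message, version, interval, lon, rssi, unit — PK (name) and explicit NOT NULL columns excluded).
zones: 7 nullable (serial, gain, mac, zone_id, unit, status, type — PK (threshold, rssi, lon) and explicit NOT NULL columns excluded).
readings: 5 nullable (unit, offset, value, version, severity — PK (reading_id) and explicit NOT NULL columns excluded).
sites: 7 nullable (serial, battery, channel, model, timestamp, site_id, lat — PK (unit, mac) and explicit NOT NULL columns excluded).
Total: 5 + 6 + 7 + 5 + 7 = 30.

30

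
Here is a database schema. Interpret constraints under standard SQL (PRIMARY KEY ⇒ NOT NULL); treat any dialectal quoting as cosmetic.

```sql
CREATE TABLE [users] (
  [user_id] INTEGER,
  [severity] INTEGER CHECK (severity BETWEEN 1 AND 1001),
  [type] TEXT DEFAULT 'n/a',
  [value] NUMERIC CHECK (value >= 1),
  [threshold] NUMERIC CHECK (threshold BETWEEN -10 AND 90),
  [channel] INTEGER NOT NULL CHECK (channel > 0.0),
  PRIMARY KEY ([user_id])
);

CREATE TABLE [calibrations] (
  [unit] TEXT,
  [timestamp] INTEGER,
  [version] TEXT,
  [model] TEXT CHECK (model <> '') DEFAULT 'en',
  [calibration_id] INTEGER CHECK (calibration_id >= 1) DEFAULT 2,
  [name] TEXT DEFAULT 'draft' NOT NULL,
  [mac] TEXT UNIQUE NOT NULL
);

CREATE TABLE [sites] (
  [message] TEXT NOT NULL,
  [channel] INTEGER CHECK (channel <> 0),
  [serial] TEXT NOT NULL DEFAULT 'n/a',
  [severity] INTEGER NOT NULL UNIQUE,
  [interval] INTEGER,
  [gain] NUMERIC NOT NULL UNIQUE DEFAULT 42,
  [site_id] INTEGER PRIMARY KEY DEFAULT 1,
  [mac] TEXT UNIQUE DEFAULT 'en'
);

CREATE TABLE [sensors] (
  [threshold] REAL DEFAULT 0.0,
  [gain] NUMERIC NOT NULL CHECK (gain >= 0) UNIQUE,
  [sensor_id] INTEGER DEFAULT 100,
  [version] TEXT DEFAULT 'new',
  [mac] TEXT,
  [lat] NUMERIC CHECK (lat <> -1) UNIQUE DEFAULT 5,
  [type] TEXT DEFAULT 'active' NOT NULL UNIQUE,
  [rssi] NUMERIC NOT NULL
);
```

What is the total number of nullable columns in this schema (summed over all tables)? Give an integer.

17

users: 4 nullable (severity, type, value, threshold — PK (user_id) and explicit NOT NULL columns excluded).
calibrations: 5 nullable (unit, timestamp, version, model, calibration_id — PK none and explicit NOT NULL columns excluded).
sites: 3 nullable (channel, interval, mac — PK (site_id) and explicit NOT NULL columns excluded).
sensors: 5 nullable (threshold, sensor_id, version, mac, lat — PK none and explicit NOT NULL columns excluded).
Total: 4 + 5 + 3 + 5 = 17.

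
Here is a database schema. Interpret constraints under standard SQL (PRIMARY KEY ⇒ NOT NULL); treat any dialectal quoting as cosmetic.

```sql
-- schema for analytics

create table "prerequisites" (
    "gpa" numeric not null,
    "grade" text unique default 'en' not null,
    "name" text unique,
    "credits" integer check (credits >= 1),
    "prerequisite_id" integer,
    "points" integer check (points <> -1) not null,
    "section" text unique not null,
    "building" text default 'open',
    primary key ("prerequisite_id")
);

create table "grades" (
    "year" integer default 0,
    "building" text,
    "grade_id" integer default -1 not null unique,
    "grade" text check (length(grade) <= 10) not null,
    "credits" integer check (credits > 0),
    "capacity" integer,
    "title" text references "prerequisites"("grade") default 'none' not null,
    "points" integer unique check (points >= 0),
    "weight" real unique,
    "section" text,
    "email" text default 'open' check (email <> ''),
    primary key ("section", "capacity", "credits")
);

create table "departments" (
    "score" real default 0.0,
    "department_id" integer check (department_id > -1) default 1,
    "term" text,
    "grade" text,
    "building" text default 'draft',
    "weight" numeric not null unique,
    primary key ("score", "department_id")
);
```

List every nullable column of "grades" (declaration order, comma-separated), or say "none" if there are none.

year, building, points, weight, email

- year: DEFAULT only fills an omitted column; an explicit NULL is still allowed → nullable.
- building: no NOT NULL constraint applies → nullable.
- grade_id: declared NOT NULL → not nullable.
- grade: declared NOT NULL → not nullable.
- credits: part of the PRIMARY KEY, which implies NOT NULL → not nullable.
- capacity: part of the PRIMARY KEY, which implies NOT NULL → not nullable.
- title: declared NOT NULL → not nullable.
- points: CHECK does not forbid NULL (a CHECK constraint passes when its expression is NULL) → nullable.
- weight: UNIQUE does not imply NOT NULL → nullable.
- section: part of the PRIMARY KEY, which implies NOT NULL → not nullable.
- email: CHECK does not forbid NULL (a CHECK constraint passes when its expression is NULL) → nullable.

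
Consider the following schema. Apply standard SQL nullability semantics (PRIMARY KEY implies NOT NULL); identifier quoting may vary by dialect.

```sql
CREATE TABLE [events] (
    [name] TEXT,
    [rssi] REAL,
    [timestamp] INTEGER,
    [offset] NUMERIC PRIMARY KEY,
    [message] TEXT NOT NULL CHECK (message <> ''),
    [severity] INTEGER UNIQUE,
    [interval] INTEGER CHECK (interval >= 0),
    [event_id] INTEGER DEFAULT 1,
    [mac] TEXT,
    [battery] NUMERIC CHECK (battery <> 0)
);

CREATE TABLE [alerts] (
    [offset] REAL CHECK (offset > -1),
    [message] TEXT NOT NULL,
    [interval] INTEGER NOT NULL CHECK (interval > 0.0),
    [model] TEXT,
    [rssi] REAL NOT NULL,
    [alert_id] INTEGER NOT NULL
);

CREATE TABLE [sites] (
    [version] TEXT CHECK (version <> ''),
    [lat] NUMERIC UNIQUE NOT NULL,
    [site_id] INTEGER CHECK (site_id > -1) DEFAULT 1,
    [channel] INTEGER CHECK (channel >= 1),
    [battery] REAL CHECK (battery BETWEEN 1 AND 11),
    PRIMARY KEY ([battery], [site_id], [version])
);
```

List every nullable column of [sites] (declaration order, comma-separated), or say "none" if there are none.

- version: part of the PRIMARY KEY, which implies NOT NULL → not nullable.
- lat: declared NOT NULL → not nullable.
- site_id: part of the PRIMARY KEY, which implies NOT NULL → not nullable.
- channel: CHECK does not forbid NULL (a CHECK constraint passes when its expression is NULL) → nullable.
- battery: part of the PRIMARY KEY, which implies NOT NULL → not nullable.

channel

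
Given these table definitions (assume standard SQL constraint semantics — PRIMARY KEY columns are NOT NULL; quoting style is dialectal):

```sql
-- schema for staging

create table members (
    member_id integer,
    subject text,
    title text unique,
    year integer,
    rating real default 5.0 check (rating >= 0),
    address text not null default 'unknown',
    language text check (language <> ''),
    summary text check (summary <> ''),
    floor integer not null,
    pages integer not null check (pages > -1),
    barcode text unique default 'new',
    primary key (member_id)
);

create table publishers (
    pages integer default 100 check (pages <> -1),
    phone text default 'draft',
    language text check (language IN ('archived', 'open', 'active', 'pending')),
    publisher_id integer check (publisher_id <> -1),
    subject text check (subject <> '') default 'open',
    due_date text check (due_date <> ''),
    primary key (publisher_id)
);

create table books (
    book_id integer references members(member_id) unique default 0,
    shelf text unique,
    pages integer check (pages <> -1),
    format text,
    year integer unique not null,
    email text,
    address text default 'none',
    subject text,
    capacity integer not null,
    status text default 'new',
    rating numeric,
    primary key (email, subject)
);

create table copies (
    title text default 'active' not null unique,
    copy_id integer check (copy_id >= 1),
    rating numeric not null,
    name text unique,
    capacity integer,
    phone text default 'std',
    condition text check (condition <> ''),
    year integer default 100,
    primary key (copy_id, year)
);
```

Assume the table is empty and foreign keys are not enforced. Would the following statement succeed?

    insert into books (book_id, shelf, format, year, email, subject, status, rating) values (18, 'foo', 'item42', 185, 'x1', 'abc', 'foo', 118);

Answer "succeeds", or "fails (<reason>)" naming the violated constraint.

fails (NOT NULL on capacity)

capacity is omitted from the column list and has no DEFAULT, so it would receive NULL.
But capacity is declared NOT NULL.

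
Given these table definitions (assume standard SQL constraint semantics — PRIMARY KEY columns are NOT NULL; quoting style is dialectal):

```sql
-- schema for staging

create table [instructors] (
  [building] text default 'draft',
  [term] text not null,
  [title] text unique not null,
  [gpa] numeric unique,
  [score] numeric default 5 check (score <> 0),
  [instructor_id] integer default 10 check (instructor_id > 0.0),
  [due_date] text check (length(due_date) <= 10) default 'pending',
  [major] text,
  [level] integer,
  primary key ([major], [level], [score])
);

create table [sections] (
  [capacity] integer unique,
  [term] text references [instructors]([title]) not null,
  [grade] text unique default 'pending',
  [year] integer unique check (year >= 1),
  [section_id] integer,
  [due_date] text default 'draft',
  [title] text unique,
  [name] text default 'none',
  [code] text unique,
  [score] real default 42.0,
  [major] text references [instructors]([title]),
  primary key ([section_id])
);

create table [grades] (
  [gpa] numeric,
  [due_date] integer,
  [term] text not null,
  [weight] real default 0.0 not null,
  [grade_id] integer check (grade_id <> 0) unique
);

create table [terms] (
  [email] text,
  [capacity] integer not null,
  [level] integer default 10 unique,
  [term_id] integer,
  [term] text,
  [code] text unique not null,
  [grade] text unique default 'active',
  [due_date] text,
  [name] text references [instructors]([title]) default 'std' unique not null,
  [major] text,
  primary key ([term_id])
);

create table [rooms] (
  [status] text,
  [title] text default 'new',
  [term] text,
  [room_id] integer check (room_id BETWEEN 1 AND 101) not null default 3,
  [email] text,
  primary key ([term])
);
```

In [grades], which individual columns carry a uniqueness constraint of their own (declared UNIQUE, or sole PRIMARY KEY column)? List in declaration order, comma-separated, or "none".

- gpa: no UNIQUE or single-column PK constraint.
- due_date: no UNIQUE or single-column PK constraint.
- term: no UNIQUE or single-column PK constraint.
- weight: no UNIQUE or single-column PK constraint.
- grade_id: declared UNIQUE → unique.

grade_id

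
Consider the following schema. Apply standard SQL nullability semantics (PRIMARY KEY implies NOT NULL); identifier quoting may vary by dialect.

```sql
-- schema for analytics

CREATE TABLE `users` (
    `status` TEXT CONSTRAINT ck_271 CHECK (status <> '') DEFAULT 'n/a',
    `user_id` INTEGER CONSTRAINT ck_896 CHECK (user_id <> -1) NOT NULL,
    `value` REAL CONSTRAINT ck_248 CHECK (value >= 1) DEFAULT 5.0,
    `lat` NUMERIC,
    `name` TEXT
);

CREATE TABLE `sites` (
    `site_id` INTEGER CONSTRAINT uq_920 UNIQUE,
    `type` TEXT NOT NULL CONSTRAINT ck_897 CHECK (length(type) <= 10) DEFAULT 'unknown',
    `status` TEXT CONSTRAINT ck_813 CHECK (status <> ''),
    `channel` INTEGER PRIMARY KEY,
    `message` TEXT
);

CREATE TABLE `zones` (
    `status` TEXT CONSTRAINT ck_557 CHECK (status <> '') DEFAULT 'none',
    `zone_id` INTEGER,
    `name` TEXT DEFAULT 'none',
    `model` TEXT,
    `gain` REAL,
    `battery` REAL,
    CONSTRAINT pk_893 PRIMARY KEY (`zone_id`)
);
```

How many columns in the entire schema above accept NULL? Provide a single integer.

12

users: 4 nullable (status, value, lat, name — PK none and explicit NOT NULL columns excluded).
sites: 3 nullable (site_id, status, message — PK (channel) and explicit NOT NULL columns excluded).
zones: 5 nullable (status, name, model, gain, battery — PK (zone_id) and explicit NOT NULL columns excluded).
Total: 4 + 3 + 5 = 12.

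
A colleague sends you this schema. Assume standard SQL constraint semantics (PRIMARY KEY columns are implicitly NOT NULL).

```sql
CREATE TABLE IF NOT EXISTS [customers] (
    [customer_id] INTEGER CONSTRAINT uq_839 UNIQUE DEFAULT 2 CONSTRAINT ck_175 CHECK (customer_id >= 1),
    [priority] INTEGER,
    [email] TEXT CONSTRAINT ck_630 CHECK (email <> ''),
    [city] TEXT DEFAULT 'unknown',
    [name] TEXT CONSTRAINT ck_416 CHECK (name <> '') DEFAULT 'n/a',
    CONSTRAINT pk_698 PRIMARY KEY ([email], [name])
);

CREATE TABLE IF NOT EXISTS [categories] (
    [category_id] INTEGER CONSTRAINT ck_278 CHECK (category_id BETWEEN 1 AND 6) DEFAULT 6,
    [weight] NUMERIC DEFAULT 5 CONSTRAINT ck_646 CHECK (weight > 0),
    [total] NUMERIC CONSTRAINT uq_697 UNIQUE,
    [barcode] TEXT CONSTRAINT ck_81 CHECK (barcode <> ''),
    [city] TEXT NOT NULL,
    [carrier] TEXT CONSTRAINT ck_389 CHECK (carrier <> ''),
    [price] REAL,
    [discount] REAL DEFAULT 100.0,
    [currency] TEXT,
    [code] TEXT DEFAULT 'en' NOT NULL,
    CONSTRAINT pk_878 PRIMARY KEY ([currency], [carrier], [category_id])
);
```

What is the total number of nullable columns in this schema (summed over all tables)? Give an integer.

customers: 3 nullable (customer_id, priority, city — PK (email, name) and explicit NOT NULL columns excluded).
categories: 5 nullable (weight, total, barcode, price, discount — PK (currency, carrier, category_id) and explicit NOT NULL columns excluded).
Total: 3 + 5 = 8.

8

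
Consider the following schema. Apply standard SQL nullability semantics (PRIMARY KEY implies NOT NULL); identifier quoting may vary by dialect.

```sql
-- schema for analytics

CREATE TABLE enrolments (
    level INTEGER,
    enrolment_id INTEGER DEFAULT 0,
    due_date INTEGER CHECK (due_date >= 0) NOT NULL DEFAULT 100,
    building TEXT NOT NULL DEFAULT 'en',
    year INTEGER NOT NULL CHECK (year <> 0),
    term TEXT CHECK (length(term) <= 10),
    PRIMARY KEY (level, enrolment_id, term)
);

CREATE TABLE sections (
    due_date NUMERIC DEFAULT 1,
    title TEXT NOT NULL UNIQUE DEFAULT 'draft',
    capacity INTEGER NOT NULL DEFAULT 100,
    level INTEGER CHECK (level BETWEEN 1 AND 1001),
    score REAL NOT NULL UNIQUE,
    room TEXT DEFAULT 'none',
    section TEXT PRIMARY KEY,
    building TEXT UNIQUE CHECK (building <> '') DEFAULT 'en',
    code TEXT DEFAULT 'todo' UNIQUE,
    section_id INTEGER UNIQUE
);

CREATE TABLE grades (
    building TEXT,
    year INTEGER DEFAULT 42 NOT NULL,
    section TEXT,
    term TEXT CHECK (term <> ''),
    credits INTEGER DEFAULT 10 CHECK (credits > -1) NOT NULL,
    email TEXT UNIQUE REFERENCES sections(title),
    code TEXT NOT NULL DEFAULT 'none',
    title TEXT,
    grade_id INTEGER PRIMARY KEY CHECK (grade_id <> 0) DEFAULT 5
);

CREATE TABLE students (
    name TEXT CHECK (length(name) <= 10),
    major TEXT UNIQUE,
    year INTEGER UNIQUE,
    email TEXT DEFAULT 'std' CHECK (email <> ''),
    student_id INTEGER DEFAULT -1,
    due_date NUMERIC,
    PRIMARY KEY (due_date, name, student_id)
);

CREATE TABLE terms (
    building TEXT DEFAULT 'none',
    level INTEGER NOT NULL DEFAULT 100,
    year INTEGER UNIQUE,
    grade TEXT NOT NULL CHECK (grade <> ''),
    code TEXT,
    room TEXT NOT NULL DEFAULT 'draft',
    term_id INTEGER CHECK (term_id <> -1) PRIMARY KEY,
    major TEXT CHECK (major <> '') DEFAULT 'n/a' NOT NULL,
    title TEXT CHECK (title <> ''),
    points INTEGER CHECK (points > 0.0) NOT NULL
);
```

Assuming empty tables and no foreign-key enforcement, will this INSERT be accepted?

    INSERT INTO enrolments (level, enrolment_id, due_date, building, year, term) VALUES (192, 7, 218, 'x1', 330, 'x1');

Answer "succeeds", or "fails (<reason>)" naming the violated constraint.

NOT NULL columns: building is supplied; due_date is supplied; enrolment_id is supplied; level is supplied; term is supplied; year is supplied.
CHECK constraints: 218 satisfies (due_date >= 0); 330 satisfies (year <> 0); 'x1' satisfies (length(term) <= 10).
No constraint is violated.

succeeds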